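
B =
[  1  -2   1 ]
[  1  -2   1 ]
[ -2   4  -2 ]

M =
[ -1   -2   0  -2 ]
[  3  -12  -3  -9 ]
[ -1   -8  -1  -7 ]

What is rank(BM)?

First compute BM:
[[ -8,  14,   5,   9],
 [ -8,  14,   5,   9],
 [ 16, -28, -10, -18]]
Now row reduce the product.
R2 ← R2 − R1: [0, 0, 0, 0]
R3 ← R3 + (2)·R1: [0, 0, 0, 0]
1 nonzero row, so rank(BM) = 1.

1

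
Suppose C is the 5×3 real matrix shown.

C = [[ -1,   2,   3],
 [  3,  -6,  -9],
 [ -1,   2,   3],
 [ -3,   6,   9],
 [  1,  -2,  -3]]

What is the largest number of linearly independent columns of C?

Row reduce to echelon form.
R2 ← R2 + (3)·R1: [0, 0, 0]
R3 ← R3 − R1: [0, 0, 0]
R4 ← R4 − (3)·R1: [0, 0, 0]
R5 ← R5 + R1: [0, 0, 0]
Echelon form has 1 nonzero row, so rank(C) = 1.
The rank gives the maximum number of linearly independent columns: 1.

1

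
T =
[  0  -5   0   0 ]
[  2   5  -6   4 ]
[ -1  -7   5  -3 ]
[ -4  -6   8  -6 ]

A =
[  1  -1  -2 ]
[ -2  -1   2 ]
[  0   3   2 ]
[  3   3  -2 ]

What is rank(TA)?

First compute TA:
[[ 10,   5, -10],
 [  4, -13, -14],
 [  4,  14,   4],
 [-10,  16,  24]]
Now row reduce the product.
R2 ← R2 − (2/5)·R1: [0, -15, -10]
R3 ← R3 − (2/5)·R1: [0, 12, 8]
R4 ← R4 + R1: [0, 21, 14]
R3 ← R3 + (4/5)·R2: [0, 0, 0]
R4 ← R4 + (7/5)·R2: [0, 0, 0]
2 nonzero rows, so rank(TA) = 2.

2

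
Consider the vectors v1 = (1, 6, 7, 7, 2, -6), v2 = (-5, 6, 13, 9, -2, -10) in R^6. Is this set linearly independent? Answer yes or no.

Form the matrix with these vectors as rows and row reduce.
R2 ← R2 + (5)·R1: [0, 36, 48, 44, 8, -40]
2 nonzero rows, so the 2 vectors span a space of dimension 2.
Since 2 = 2, the vectors are linearly independent.

yes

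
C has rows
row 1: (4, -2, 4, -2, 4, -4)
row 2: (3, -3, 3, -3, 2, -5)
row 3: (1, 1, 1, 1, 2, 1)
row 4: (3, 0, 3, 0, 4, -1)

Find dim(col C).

2

Row reduce to echelon form.
R2 ← R2 − (3/4)·R1: [0, -3/2, 0, -3/2, -1, -2]
R3 ← R3 − (1/4)·R1: [0, 3/2, 0, 3/2, 1, 2]
R4 ← R4 − (3/4)·R1: [0, 3/2, 0, 3/2, 1, 2]
R3 ← R3 + R2: [0, 0, 0, 0, 0, 0]
R4 ← R4 + R2: [0, 0, 0, 0, 0, 0]
Echelon form has 2 nonzero rows, so rank(C) = 2.
The column space has dimension equal to the rank: 2.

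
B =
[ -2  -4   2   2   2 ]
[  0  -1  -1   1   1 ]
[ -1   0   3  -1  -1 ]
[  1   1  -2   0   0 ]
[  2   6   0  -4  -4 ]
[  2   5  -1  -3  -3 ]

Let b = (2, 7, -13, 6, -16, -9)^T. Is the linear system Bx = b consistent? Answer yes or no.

Row reduce the augmented matrix [B | b].
R3 ← R3 − (1/2)·R1: [0, 2, 2, -2, -2, -14]
R4 ← R4 + (1/2)·R1: [0, -1, -1, 1, 1, 7]
R5 ← R5 + R1: [0, 2, 2, -2, -2, -14]
R6 ← R6 + R1: [0, 1, 1, -1, -1, -7]
R3 ← R3 + (2)·R2: [0, 0, 0, 0, 0, 0]
R4 ← R4 − R2: [0, 0, 0, 0, 0, 0]
R5 ← R5 + (2)·R2: [0, 0, 0, 0, 0, 0]
R6 ← R6 + R2: [0, 0, 0, 0, 0, 0]
The echelon form has 2 nonzero rows, and every pivot lies in the first 5 columns, so rank(B) = rank([B|b]) = 2.
The system is consistent.

yes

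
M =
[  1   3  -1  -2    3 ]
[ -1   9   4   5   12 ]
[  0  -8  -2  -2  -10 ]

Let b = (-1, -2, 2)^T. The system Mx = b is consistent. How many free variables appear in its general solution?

3

Row reduce the augmented matrix [M | b].
R2 ← R2 + R1: [0, 12, 3, 3, 15, -3]
R3 ← R3 + (2/3)·R2: [0, 0, 0, 0, 0, 0]
The echelon form has 2 nonzero rows, and every pivot lies in the first 5 columns, so rank(M) = rank([M|b]) = 2.
The system is consistent.
Free variables = (unknowns) − (rank) = 5 − 2 = 3.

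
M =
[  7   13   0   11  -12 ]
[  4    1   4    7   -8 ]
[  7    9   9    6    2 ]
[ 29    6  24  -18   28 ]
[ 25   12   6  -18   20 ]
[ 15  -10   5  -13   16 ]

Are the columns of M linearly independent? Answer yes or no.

yes

Row reduce M to echelon form.
R2 ← R2 − (4/7)·R1: [0, -45/7, 4, 5/7, -8/7]
R3 ← R3 − R1: [0, -4, 9, -5, 14]
R4 ← R4 − (29/7)·R1: [0, -335/7, 24, -445/7, 544/7]
R5 ← R5 − (25/7)·R1: [0, -241/7, 6, -401/7, 440/7]
R6 ← R6 − (15/7)·R1: [0, -265/7, 5, -256/7, 292/7]
R3 ← R3 − (28/45)·R2: [0, 0, 293/45, -49/9, 662/45]
R4 ← R4 − (67/9)·R2: [0, 0, -52/9, -620/9, 776/9]
R5 ← R5 − (241/45)·R2: [0, 0, -694/45, -550/9, 3104/45]
R6 ← R6 − (53/9)·R2: [0, 0, -167/9, -367/9, 436/9]
R4 ← R4 + (260/293)·R3: [0, 0, 0, -21600/293, 29088/293]
R5 ← R5 + (694/293)·R3: [0, 0, 0, -21684/293, 30420/293]
R6 ← R6 + (835/293)·R3: [0, 0, 0, -16494/293, 26478/293]
R5 ← R5 − (1807/1800)·R4: [0, 0, 0, 0, 104/25]
R6 ← R6 − (2749/3600)·R4: [0, 0, 0, 0, 364/25]
R6 ← R6 − (7/2)·R5: [0, 0, 0, 0, 0]
5 pivots among 5 columns.
Every column is a pivot column, so the columns are linearly independent.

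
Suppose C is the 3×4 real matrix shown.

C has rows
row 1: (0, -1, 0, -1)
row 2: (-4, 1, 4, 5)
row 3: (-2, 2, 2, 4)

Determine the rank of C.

2

Row reduce to echelon form.
Swap R1 ↔ R2
R3 ← R3 − (1/2)·R1: [0, 3/2, 0, 3/2]
R3 ← R3 + (3/2)·R2: [0, 0, 0, 0]
Echelon form has 2 nonzero rows, so rank(C) = 2.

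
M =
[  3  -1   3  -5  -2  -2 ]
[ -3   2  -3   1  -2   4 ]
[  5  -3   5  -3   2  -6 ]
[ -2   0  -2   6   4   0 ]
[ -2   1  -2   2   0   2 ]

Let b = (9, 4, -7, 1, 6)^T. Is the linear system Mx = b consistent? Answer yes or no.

no

Row reduce the augmented matrix [M | b].
R2 ← R2 + R1: [0, 1, 0, -4, -4, 2, 13]
R3 ← R3 − (5/3)·R1: [0, -4/3, 0, 16/3, 16/3, -8/3, -22]
R4 ← R4 + (2/3)·R1: [0, -2/3, 0, 8/3, 8/3, -4/3, 7]
R5 ← R5 + (2/3)·R1: [0, 1/3, 0, -4/3, -4/3, 2/3, 12]
R3 ← R3 + (4/3)·R2: [0, 0, 0, 0, 0, 0, -14/3]
R4 ← R4 + (2/3)·R2: [0, 0, 0, 0, 0, 0, 47/3]
R5 ← R5 − (1/3)·R2: [0, 0, 0, 0, 0, 0, 23/3]
R4 ← R4 + (47/14)·R3: [0, 0, 0, 0, 0, 0, 0]
R5 ← R5 + (23/14)·R3: [0, 0, 0, 0, 0, 0, 0]
The echelon form has 3 nonzero rows; the last pivot sits in the augmented column, so rank(M) = 2 but rank([M|b]) = 3.
Since the ranks differ, the system is inconsistent.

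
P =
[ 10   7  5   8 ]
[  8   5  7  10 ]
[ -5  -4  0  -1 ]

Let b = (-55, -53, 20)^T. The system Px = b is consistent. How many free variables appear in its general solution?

Row reduce the augmented matrix [P | b].
R2 ← R2 − (4/5)·R1: [0, -3/5, 3, 18/5, -9]
R3 ← R3 + (1/2)·R1: [0, -1/2, 5/2, 3, -15/2]
R3 ← R3 − (5/6)·R2: [0, 0, 0, 0, 0]
The echelon form has 2 nonzero rows, and every pivot lies in the first 4 columns, so rank(P) = rank([P|b]) = 2.
The system is consistent.
Free variables = (unknowns) − (rank) = 4 − 2 = 2.

2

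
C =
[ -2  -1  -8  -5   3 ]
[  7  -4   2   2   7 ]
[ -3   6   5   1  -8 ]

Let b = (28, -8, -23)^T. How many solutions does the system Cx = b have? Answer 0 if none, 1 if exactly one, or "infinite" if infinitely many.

infinite

Row reduce the augmented matrix [C | b].
R2 ← R2 + (7/2)·R1: [0, -15/2, -26, -31/2, 35/2, 90]
R3 ← R3 − (3/2)·R1: [0, 15/2, 17, 17/2, -25/2, -65]
R3 ← R3 + R2: [0, 0, -9, -7, 5, 25]
The echelon form has 3 nonzero rows, and every pivot lies in the first 5 columns, so rank(C) = rank([C|b]) = 3.
The system is consistent.
rank = 3 < 5 unknowns, so there are infinitely many solutions.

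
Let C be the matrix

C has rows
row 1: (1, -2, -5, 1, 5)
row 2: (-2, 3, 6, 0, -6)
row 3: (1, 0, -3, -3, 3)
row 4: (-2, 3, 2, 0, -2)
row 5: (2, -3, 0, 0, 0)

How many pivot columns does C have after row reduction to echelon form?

3

Row reduce to echelon form.
R2 ← R2 + (2)·R1: [0, -1, -4, 2, 4]
R3 ← R3 − R1: [0, 2, 2, -4, -2]
R4 ← R4 + (2)·R1: [0, -1, -8, 2, 8]
R5 ← R5 − (2)·R1: [0, 1, 10, -2, -10]
R3 ← R3 + (2)·R2: [0, 0, -6, 0, 6]
R4 ← R4 − R2: [0, 0, -4, 0, 4]
R5 ← R5 + R2: [0, 0, 6, 0, -6]
R4 ← R4 − (2/3)·R3: [0, 0, 0, 0, 0]
R5 ← R5 + R3: [0, 0, 0, 0, 0]
Echelon form has 3 nonzero rows, so rank(C) = 3.
Each nonzero row contributes one pivot column: 3 pivot columns.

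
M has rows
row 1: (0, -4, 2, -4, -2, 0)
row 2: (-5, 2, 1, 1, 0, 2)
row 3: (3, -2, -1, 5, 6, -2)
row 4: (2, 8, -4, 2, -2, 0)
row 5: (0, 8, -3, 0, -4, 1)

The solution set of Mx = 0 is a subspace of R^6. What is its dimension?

3

Row reduce to echelon form.
Swap R1 ↔ R2
R3 ← R3 + (3/5)·R1: [0, -4/5, -2/5, 28/5, 6, -4/5]
R4 ← R4 + (2/5)·R1: [0, 44/5, -18/5, 12/5, -2, 4/5]
R3 ← R3 − (1/5)·R2: [0, 0, -4/5, 32/5, 32/5, -4/5]
R4 ← R4 + (11/5)·R2: [0, 0, 4/5, -32/5, -32/5, 4/5]
R5 ← R5 + (2)·R2: [0, 0, 1, -8, -8, 1]
R4 ← R4 + R3: [0, 0, 0, 0, 0, 0]
R5 ← R5 + (5/4)·R3: [0, 0, 0, 0, 0, 0]
3 nonzero rows, so rank(M) = 3.
M has 6 columns; by rank–nullity, nullity = 6 − 3 = 3.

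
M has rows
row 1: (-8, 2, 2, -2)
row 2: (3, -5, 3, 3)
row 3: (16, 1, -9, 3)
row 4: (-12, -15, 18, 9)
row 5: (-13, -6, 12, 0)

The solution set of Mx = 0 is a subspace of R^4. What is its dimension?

Row reduce to echelon form.
R2 ← R2 + (3/8)·R1: [0, -17/4, 15/4, 9/4]
R3 ← R3 + (2)·R1: [0, 5, -5, -1]
R4 ← R4 − (3/2)·R1: [0, -18, 15, 12]
R5 ← R5 − (13/8)·R1: [0, -37/4, 35/4, 13/4]
R3 ← R3 + (20/17)·R2: [0, 0, -10/17, 28/17]
R4 ← R4 − (72/17)·R2: [0, 0, -15/17, 42/17]
R5 ← R5 − (37/17)·R2: [0, 0, 10/17, -28/17]
R4 ← R4 − (3/2)·R3: [0, 0, 0, 0]
R5 ← R5 + R3: [0, 0, 0, 0]
3 nonzero rows, so rank(M) = 3.
M has 4 columns; by rank–nullity, nullity = 4 − 3 = 1.

1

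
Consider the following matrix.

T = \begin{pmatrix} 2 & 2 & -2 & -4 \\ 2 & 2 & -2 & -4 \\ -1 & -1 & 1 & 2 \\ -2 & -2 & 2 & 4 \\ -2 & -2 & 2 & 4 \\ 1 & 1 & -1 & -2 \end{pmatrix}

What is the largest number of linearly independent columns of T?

1

Row reduce to echelon form.
R2 ← R2 − R1: [0, 0, 0, 0]
R3 ← R3 + (1/2)·R1: [0, 0, 0, 0]
R4 ← R4 + R1: [0, 0, 0, 0]
R5 ← R5 + R1: [0, 0, 0, 0]
R6 ← R6 − (1/2)·R1: [0, 0, 0, 0]
Echelon form has 1 nonzero row, so rank(T) = 1.
The rank gives the maximum number of linearly independent columns: 1.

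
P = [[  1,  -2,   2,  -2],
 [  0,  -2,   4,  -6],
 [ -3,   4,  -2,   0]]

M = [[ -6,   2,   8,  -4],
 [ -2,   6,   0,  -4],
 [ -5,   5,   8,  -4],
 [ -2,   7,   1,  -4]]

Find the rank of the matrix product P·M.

2

First compute PM:
[[ -8, -14,  22,   4],
 [ -4, -34,  26,  16],
 [ 20,   8, -40,   4]]
Now row reduce the product.
R2 ← R2 − (1/2)·R1: [0, -27, 15, 14]
R3 ← R3 + (5/2)·R1: [0, -27, 15, 14]
R3 ← R3 − R2: [0, 0, 0, 0]
2 nonzero rows, so rank(PM) = 2.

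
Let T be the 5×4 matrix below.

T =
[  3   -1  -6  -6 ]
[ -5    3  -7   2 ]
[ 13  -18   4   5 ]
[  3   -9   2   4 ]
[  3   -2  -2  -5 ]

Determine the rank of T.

Row reduce to echelon form.
R2 ← R2 + (5/3)·R1: [0, 4/3, -17, -8]
R3 ← R3 − (13/3)·R1: [0, -41/3, 30, 31]
R4 ← R4 − R1: [0, -8, 8, 10]
R5 ← R5 − R1: [0, -1, 4, 1]
R3 ← R3 + (41/4)·R2: [0, 0, -577/4, -51]
R4 ← R4 + (6)·R2: [0, 0, -94, -38]
R5 ← R5 + (3/4)·R2: [0, 0, -35/4, -5]
R4 ← R4 − (376/577)·R3: [0, 0, 0, -2750/577]
R5 ← R5 − (35/577)·R3: [0, 0, 0, -1100/577]
R5 ← R5 − (2/5)·R4: [0, 0, 0, 0]
Echelon form has 4 nonzero rows, so rank(T) = 4.

4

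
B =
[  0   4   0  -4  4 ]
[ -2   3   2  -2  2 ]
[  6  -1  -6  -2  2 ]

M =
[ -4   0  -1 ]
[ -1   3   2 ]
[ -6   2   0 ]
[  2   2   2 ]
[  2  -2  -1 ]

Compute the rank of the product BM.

2

First compute BM:
[[ -4,  -4,  -4],
 [ -7,   5,   2],
 [ 13, -23, -14]]
Now row reduce the product.
R2 ← R2 − (7/4)·R1: [0, 12, 9]
R3 ← R3 + (13/4)·R1: [0, -36, -27]
R3 ← R3 + (3)·R2: [0, 0, 0]
2 nonzero rows, so rank(BM) = 2.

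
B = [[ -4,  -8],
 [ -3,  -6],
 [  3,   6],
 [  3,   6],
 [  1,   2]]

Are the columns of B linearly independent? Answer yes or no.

Row reduce B to echelon form.
R2 ← R2 − (3/4)·R1: [0, 0]
R3 ← R3 + (3/4)·R1: [0, 0]
R4 ← R4 + (3/4)·R1: [0, 0]
R5 ← R5 + (1/4)·R1: [0, 0]
1 pivot among 2 columns.
Only 1 < 2 pivot columns, so the columns are linearly dependent.

no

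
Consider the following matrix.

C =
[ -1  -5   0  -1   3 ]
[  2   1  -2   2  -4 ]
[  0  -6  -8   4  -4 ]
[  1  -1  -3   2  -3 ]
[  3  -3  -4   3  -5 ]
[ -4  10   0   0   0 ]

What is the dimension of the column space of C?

Row reduce to echelon form.
R2 ← R2 + (2)·R1: [0, -9, -2, 0, 2]
R4 ← R4 + R1: [0, -6, -3, 1, 0]
R5 ← R5 + (3)·R1: [0, -18, -4, 0, 4]
R6 ← R6 − (4)·R1: [0, 30, 0, 4, -12]
R3 ← R3 − (2/3)·R2: [0, 0, -20/3, 4, -16/3]
R4 ← R4 − (2/3)·R2: [0, 0, -5/3, 1, -4/3]
R5 ← R5 − (2)·R2: [0, 0, 0, 0, 0]
R6 ← R6 + (10/3)·R2: [0, 0, -20/3, 4, -16/3]
R4 ← R4 − (1/4)·R3: [0, 0, 0, 0, 0]
R6 ← R6 − R3: [0, 0, 0, 0, 0]
Echelon form has 3 nonzero rows, so rank(C) = 3.
The column space has dimension equal to the rank: 3.

3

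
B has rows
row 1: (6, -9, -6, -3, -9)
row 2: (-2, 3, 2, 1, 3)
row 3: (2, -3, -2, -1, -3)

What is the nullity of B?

4

Row reduce to echelon form.
R2 ← R2 + (1/3)·R1: [0, 0, 0, 0, 0]
R3 ← R3 − (1/3)·R1: [0, 0, 0, 0, 0]
1 nonzero row, so rank(B) = 1.
B has 5 columns; by rank–nullity, nullity = 5 − 1 = 4.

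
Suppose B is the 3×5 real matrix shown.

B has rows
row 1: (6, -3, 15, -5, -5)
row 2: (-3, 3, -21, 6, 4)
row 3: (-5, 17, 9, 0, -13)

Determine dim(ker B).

2

Row reduce to echelon form.
R2 ← R2 + (1/2)·R1: [0, 3/2, -27/2, 7/2, 3/2]
R3 ← R3 + (5/6)·R1: [0, 29/2, 43/2, -25/6, -103/6]
R3 ← R3 − (29/3)·R2: [0, 0, 152, -38, -95/3]
3 nonzero rows, so rank(B) = 3.
B has 5 columns; by rank–nullity, nullity = 5 − 3 = 2.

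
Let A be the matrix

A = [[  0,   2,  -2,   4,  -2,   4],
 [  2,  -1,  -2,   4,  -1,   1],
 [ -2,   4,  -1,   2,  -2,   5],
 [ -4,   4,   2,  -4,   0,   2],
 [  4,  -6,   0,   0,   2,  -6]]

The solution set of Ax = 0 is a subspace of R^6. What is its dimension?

Row reduce to echelon form.
Swap R1 ↔ R2
R3 ← R3 + R1: [0, 3, -3, 6, -3, 6]
R4 ← R4 + (2)·R1: [0, 2, -2, 4, -2, 4]
R5 ← R5 − (2)·R1: [0, -4, 4, -8, 4, -8]
R3 ← R3 − (3/2)·R2: [0, 0, 0, 0, 0, 0]
R4 ← R4 − R2: [0, 0, 0, 0, 0, 0]
R5 ← R5 + (2)·R2: [0, 0, 0, 0, 0, 0]
2 nonzero rows, so rank(A) = 2.
A has 6 columns; by rank–nullity, nullity = 6 − 2 = 4.

4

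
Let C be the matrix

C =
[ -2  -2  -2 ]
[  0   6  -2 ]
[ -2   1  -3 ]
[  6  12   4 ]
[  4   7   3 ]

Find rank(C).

Row reduce to echelon form.
R3 ← R3 − R1: [0, 3, -1]
R4 ← R4 + (3)·R1: [0, 6, -2]
R5 ← R5 + (2)·R1: [0, 3, -1]
R3 ← R3 − (1/2)·R2: [0, 0, 0]
R4 ← R4 − R2: [0, 0, 0]
R5 ← R5 − (1/2)·R2: [0, 0, 0]
Echelon form has 2 nonzero rows, so rank(C) = 2.

2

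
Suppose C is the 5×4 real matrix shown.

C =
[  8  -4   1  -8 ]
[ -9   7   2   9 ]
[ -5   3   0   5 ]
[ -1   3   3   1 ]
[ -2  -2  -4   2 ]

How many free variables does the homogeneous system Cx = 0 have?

2

Row reduce to echelon form.
R2 ← R2 + (9/8)·R1: [0, 5/2, 25/8, 0]
R3 ← R3 + (5/8)·R1: [0, 1/2, 5/8, 0]
R4 ← R4 + (1/8)·R1: [0, 5/2, 25/8, 0]
R5 ← R5 + (1/4)·R1: [0, -3, -15/4, 0]
R3 ← R3 − (1/5)·R2: [0, 0, 0, 0]
R4 ← R4 − R2: [0, 0, 0, 0]
R5 ← R5 + (6/5)·R2: [0, 0, 0, 0]
2 nonzero rows, so rank(C) = 2.
C has 4 columns; by rank–nullity, nullity = 4 − 2 = 2.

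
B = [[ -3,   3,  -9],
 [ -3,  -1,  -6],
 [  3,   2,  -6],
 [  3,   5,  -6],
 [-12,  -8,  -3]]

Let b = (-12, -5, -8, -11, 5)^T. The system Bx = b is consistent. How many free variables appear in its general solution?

0

Row reduce the augmented matrix [B | b].
R2 ← R2 − R1: [0, -4, 3, 7]
R3 ← R3 + R1: [0, 5, -15, -20]
R4 ← R4 + R1: [0, 8, -15, -23]
R5 ← R5 − (4)·R1: [0, -20, 33, 53]
R3 ← R3 + (5/4)·R2: [0, 0, -45/4, -45/4]
R4 ← R4 + (2)·R2: [0, 0, -9, -9]
R5 ← R5 − (5)·R2: [0, 0, 18, 18]
R4 ← R4 − (4/5)·R3: [0, 0, 0, 0]
R5 ← R5 + (8/5)·R3: [0, 0, 0, 0]
The echelon form has 3 nonzero rows, and every pivot lies in the first 3 columns, so rank(B) = rank([B|b]) = 3.
The system is consistent.
Free variables = (unknowns) − (rank) = 3 − 3 = 0.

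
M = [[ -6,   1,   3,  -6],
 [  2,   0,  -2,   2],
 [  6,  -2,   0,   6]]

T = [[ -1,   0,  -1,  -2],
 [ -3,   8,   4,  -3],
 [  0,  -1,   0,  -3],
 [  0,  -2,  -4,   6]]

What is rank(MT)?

First compute MT:
[[  3,  17,  34, -36],
 [ -2,  -2, -10,  14],
 [  0, -28, -38,  30]]
Now row reduce the product.
R2 ← R2 + (2/3)·R1: [0, 28/3, 38/3, -10]
R3 ← R3 + (3)·R2: [0, 0, 0, 0]
2 nonzero rows, so rank(MT) = 2.

2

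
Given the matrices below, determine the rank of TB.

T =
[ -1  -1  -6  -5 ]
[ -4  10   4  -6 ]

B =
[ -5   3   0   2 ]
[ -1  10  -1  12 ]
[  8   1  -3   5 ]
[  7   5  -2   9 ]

First compute TB:
[[-77, -44,  29, -89],
 [  0,  62, -10,  78]]
Now row reduce the product.
2 nonzero rows, so rank(TB) = 2.

2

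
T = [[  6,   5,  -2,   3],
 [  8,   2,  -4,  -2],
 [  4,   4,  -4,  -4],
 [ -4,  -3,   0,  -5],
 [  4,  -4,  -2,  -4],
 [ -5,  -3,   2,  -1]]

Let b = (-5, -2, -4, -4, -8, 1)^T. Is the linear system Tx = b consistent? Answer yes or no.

no

Row reduce the augmented matrix [T | b].
R2 ← R2 − (4/3)·R1: [0, -14/3, -4/3, -6, 14/3]
R3 ← R3 − (2/3)·R1: [0, 2/3, -8/3, -6, -2/3]
R4 ← R4 + (2/3)·R1: [0, 1/3, -4/3, -3, -22/3]
R5 ← R5 − (2/3)·R1: [0, -22/3, -2/3, -6, -14/3]
R6 ← R6 + (5/6)·R1: [0, 7/6, 1/3, 3/2, -19/6]
R3 ← R3 + (1/7)·R2: [0, 0, -20/7, -48/7, 0]
R4 ← R4 + (1/14)·R2: [0, 0, -10/7, -24/7, -7]
R5 ← R5 − (11/7)·R2: [0, 0, 10/7, 24/7, -12]
R6 ← R6 + (1/4)·R2: [0, 0, 0, 0, -2]
R4 ← R4 − (1/2)·R3: [0, 0, 0, 0, -7]
R5 ← R5 + (1/2)·R3: [0, 0, 0, 0, -12]
R5 ← R5 − (12/7)·R4: [0, 0, 0, 0, 0]
R6 ← R6 − (2/7)·R4: [0, 0, 0, 0, 0]
The echelon form has 4 nonzero rows; the last pivot sits in the augmented column, so rank(T) = 3 but rank([T|b]) = 4.
Since the ranks differ, the system is inconsistent.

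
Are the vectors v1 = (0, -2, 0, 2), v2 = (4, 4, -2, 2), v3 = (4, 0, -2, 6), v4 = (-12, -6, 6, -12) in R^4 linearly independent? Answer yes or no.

Form the matrix with these vectors as rows and row reduce.
Swap R1 ↔ R2
R3 ← R3 − R1: [0, -4, 0, 4]
R4 ← R4 + (3)·R1: [0, 6, 0, -6]
R3 ← R3 − (2)·R2: [0, 0, 0, 0]
R4 ← R4 + (3)·R2: [0, 0, 0, 0]
2 nonzero rows, so the 4 vectors span a space of dimension 2.
Since 2 < 4, the vectors are linearly dependent.

no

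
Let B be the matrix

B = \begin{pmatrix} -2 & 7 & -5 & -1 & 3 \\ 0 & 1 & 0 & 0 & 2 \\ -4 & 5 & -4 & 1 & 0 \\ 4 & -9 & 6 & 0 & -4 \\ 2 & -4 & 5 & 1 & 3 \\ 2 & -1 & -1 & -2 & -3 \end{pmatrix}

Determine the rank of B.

3

Row reduce to echelon form.
R3 ← R3 − (2)·R1: [0, -9, 6, 3, -6]
R4 ← R4 + (2)·R1: [0, 5, -4, -2, 2]
R5 ← R5 + R1: [0, 3, 0, 0, 6]
R6 ← R6 + R1: [0, 6, -6, -3, 0]
R3 ← R3 + (9)·R2: [0, 0, 6, 3, 12]
R4 ← R4 − (5)·R2: [0, 0, -4, -2, -8]
R5 ← R5 − (3)·R2: [0, 0, 0, 0, 0]
R6 ← R6 − (6)·R2: [0, 0, -6, -3, -12]
R4 ← R4 + (2/3)·R3: [0, 0, 0, 0, 0]
R6 ← R6 + R3: [0, 0, 0, 0, 0]
Echelon form has 3 nonzero rows, so rank(B) = 3.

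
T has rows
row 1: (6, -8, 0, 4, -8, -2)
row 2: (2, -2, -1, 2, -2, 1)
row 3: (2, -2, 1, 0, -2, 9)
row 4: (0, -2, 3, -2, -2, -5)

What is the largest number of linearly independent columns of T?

3

Row reduce to echelon form.
R2 ← R2 − (1/3)·R1: [0, 2/3, -1, 2/3, 2/3, 5/3]
R3 ← R3 − (1/3)·R1: [0, 2/3, 1, -4/3, 2/3, 29/3]
R3 ← R3 − R2: [0, 0, 2, -2, 0, 8]
R4 ← R4 + (3)·R2: [0, 0, 0, 0, 0, 0]
Echelon form has 3 nonzero rows, so rank(T) = 3.
The rank gives the maximum number of linearly independent columns: 3.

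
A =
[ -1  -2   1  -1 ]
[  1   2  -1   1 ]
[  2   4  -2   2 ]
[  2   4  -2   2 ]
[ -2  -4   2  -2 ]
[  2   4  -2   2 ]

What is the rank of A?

Row reduce to echelon form.
R2 ← R2 + R1: [0, 0, 0, 0]
R3 ← R3 + (2)·R1: [0, 0, 0, 0]
R4 ← R4 + (2)·R1: [0, 0, 0, 0]
R5 ← R5 − (2)·R1: [0, 0, 0, 0]
R6 ← R6 + (2)·R1: [0, 0, 0, 0]
Echelon form has 1 nonzero row, so rank(A) = 1.

1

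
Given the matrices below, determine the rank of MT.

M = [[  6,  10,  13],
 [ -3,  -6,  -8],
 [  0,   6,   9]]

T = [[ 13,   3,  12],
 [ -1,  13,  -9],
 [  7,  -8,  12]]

2

First compute MT:
[[159,  44, 138],
 [-89, -23, -78],
 [ 57,   6,  54]]
Now row reduce the product.
R2 ← R2 + (89/159)·R1: [0, 259/159, -40/53]
R3 ← R3 − (19/53)·R1: [0, -518/53, 240/53]
R3 ← R3 + (6)·R2: [0, 0, 0]
2 nonzero rows, so rank(MT) = 2.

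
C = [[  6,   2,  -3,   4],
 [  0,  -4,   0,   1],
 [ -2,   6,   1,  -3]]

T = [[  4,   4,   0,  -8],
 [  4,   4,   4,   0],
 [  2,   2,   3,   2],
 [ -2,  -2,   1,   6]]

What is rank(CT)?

2

First compute CT:
[[ 18,  18,   3, -30],
 [-18, -18, -15,   6],
 [ 24,  24,  24,   0]]
Now row reduce the product.
R2 ← R2 + R1: [0, 0, -12, -24]
R3 ← R3 − (4/3)·R1: [0, 0, 20, 40]
R3 ← R3 + (5/3)·R2: [0, 0, 0, 0]
2 nonzero rows, so rank(CT) = 2.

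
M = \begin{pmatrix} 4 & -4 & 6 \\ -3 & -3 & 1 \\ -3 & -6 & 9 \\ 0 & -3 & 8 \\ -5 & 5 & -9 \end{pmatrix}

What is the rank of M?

3

Row reduce to echelon form.
R2 ← R2 + (3/4)·R1: [0, -6, 11/2]
R3 ← R3 + (3/4)·R1: [0, -9, 27/2]
R5 ← R5 + (5/4)·R1: [0, 0, -3/2]
R3 ← R3 − (3/2)·R2: [0, 0, 21/4]
R4 ← R4 − (1/2)·R2: [0, 0, 21/4]
R4 ← R4 − R3: [0, 0, 0]
R5 ← R5 + (2/7)·R3: [0, 0, 0]
Echelon form has 3 nonzero rows, so rank(M) = 3.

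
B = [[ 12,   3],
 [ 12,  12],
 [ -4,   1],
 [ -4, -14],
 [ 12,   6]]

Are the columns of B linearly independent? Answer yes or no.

yes

Row reduce B to echelon form.
R2 ← R2 − R1: [0, 9]
R3 ← R3 + (1/3)·R1: [0, 2]
R4 ← R4 + (1/3)·R1: [0, -13]
R5 ← R5 − R1: [0, 3]
R3 ← R3 − (2/9)·R2: [0, 0]
R4 ← R4 + (13/9)·R2: [0, 0]
R5 ← R5 − (1/3)·R2: [0, 0]
2 pivots among 2 columns.
Every column is a pivot column, so the columns are linearly independent.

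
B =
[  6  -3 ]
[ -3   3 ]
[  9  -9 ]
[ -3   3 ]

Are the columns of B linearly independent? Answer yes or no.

Row reduce B to echelon form.
R2 ← R2 + (1/2)·R1: [0, 3/2]
R3 ← R3 − (3/2)·R1: [0, -9/2]
R4 ← R4 + (1/2)·R1: [0, 3/2]
R3 ← R3 + (3)·R2: [0, 0]
R4 ← R4 − R2: [0, 0]
2 pivots among 2 columns.
Every column is a pivot column, so the columns are linearly independent.

yes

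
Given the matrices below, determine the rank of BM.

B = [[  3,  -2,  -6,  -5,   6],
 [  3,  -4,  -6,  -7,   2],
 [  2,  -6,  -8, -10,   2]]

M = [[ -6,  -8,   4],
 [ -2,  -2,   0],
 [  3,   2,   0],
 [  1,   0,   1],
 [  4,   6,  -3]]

First compute BM:
[[-13,   4, -11],
 [-27, -16,  -1],
 [-26,  -8,  -8]]
Now row reduce the product.
R2 ← R2 − (27/13)·R1: [0, -316/13, 284/13]
R3 ← R3 − (2)·R1: [0, -16, 14]
R3 ← R3 − (52/79)·R2: [0, 0, -30/79]
3 nonzero rows, so rank(BM) = 3.

3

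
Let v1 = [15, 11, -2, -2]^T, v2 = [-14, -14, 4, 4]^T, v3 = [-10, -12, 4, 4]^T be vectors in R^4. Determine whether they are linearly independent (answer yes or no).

no

Form the matrix with these vectors as rows and row reduce.
R2 ← R2 + (14/15)·R1: [0, -56/15, 32/15, 32/15]
R3 ← R3 + (2/3)·R1: [0, -14/3, 8/3, 8/3]
R3 ← R3 − (5/4)·R2: [0, 0, 0, 0]
2 nonzero rows, so the 3 vectors span a space of dimension 2.
Since 2 < 3, the vectors are linearly dependent.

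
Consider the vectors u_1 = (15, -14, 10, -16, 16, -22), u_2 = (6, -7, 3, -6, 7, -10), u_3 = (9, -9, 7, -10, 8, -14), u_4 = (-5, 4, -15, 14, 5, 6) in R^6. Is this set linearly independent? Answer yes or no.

Form the matrix with these vectors as rows and row reduce.
R2 ← R2 − (2/5)·R1: [0, -7/5, -1, 2/5, 3/5, -6/5]
R3 ← R3 − (3/5)·R1: [0, -3/5, 1, -2/5, -8/5, -4/5]
R4 ← R4 + (1/3)·R1: [0, -2/3, -35/3, 26/3, 31/3, -4/3]
R3 ← R3 − (3/7)·R2: [0, 0, 10/7, -4/7, -13/7, -2/7]
R4 ← R4 − (10/21)·R2: [0, 0, -235/21, 178/21, 211/21, -16/21]
R4 ← R4 + (47/6)·R3: [0, 0, 0, 4, -9/2, -3]
4 nonzero rows, so the 4 vectors span a space of dimension 4.
Since 4 = 4, the vectors are linearly independent.

yes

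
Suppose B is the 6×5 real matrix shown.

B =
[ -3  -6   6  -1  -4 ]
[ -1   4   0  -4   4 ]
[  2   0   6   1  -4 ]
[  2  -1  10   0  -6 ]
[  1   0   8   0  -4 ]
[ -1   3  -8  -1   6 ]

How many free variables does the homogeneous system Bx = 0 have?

1

Row reduce to echelon form.
R2 ← R2 − (1/3)·R1: [0, 6, -2, -11/3, 16/3]
R3 ← R3 + (2/3)·R1: [0, -4, 10, 1/3, -20/3]
R4 ← R4 + (2/3)·R1: [0, -5, 14, -2/3, -26/3]
R5 ← R5 + (1/3)·R1: [0, -2, 10, -1/3, -16/3]
R6 ← R6 − (1/3)·R1: [0, 5, -10, -2/3, 22/3]
R3 ← R3 + (2/3)·R2: [0, 0, 26/3, -19/9, -28/9]
R4 ← R4 + (5/6)·R2: [0, 0, 37/3, -67/18, -38/9]
R5 ← R5 + (1/3)·R2: [0, 0, 28/3, -14/9, -32/9]
R6 ← R6 − (5/6)·R2: [0, 0, -25/3, 43/18, 26/9]
R4 ← R4 − (37/26)·R3: [0, 0, 0, -28/39, 8/39]
R5 ← R5 − (14/13)·R3: [0, 0, 0, 28/39, -8/39]
R6 ← R6 + (25/26)·R3: [0, 0, 0, 14/39, -4/39]
R5 ← R5 + R4: [0, 0, 0, 0, 0]
R6 ← R6 + (1/2)·R4: [0, 0, 0, 0, 0]
4 nonzero rows, so rank(B) = 4.
B has 5 columns; by rank–nullity, nullity = 5 − 4 = 1.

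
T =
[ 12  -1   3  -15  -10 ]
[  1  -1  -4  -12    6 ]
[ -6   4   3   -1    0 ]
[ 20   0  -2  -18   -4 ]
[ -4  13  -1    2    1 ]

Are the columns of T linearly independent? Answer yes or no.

yes

Row reduce T to echelon form.
R2 ← R2 − (1/12)·R1: [0, -11/12, -17/4, -43/4, 41/6]
R3 ← R3 + (1/2)·R1: [0, 7/2, 9/2, -17/2, -5]
R4 ← R4 − (5/3)·R1: [0, 5/3, -7, 7, 38/3]
R5 ← R5 + (1/3)·R1: [0, 38/3, 0, -3, -7/3]
R3 ← R3 + (42/11)·R2: [0, 0, -129/11, -545/11, 232/11]
R4 ← R4 + (20/11)·R2: [0, 0, -162/11, -138/11, 276/11]
R5 ← R5 + (152/11)·R2: [0, 0, -646/11, -1667/11, 1013/11]
R4 ← R4 − (54/43)·R3: [0, 0, 0, 2136/43, -60/43]
R5 ← R5 − (646/129)·R3: [0, 0, 0, 12457/129, -1745/129]
R5 ← R5 − (12457/6408)·R4: [0, 0, 0, 0, -1925/178]
5 pivots among 5 columns.
Every column is a pivot column, so the columns are linearly independent.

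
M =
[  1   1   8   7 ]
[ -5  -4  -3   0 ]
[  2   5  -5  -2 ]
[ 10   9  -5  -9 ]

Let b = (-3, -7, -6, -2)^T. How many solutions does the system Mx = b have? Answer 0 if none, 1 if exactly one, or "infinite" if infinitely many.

Row reduce the augmented matrix [M | b].
R2 ← R2 + (5)·R1: [0, 1, 37, 35, -22]
R3 ← R3 − (2)·R1: [0, 3, -21, -16, 0]
R4 ← R4 − (10)·R1: [0, -1, -85, -79, 28]
R3 ← R3 − (3)·R2: [0, 0, -132, -121, 66]
R4 ← R4 + R2: [0, 0, -48, -44, 6]
R4 ← R4 − (4/11)·R3: [0, 0, 0, 0, -18]
The echelon form has 4 nonzero rows; the last pivot sits in the augmented column, so rank(M) = 3 but rank([M|b]) = 4.
Since the ranks differ, the system is inconsistent.
It has no solutions.

0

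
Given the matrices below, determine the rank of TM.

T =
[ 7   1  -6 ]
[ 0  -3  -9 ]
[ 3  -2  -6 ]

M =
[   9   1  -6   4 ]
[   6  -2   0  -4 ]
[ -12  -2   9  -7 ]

2

First compute TM:
[[141,  17, -96,  66],
 [ 90,  24, -81,  75],
 [ 87,  19, -72,  62]]
Now row reduce the product.
R2 ← R2 − (30/47)·R1: [0, 618/47, -927/47, 1545/47]
R3 ← R3 − (29/47)·R1: [0, 400/47, -600/47, 1000/47]
R3 ← R3 − (200/309)·R2: [0, 0, 0, 0]
2 nonzero rows, so rank(TM) = 2.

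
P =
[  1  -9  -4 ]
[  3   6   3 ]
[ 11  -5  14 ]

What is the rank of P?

3

Row reduce to echelon form.
R2 ← R2 − (3)·R1: [0, 33, 15]
R3 ← R3 − (11)·R1: [0, 94, 58]
R3 ← R3 − (94/33)·R2: [0, 0, 168/11]
Echelon form has 3 nonzero rows, so rank(P) = 3.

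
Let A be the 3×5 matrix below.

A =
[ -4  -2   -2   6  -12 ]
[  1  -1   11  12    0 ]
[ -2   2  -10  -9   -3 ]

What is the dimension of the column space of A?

3

Row reduce to echelon form.
R2 ← R2 + (1/4)·R1: [0, -3/2, 21/2, 27/2, -3]
R3 ← R3 − (1/2)·R1: [0, 3, -9, -12, 3]
R3 ← R3 + (2)·R2: [0, 0, 12, 15, -3]
Echelon form has 3 nonzero rows, so rank(A) = 3.
The column space has dimension equal to the rank: 3.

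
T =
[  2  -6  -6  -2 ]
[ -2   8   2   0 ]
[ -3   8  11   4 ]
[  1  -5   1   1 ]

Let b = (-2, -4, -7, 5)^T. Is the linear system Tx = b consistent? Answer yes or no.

no

Row reduce the augmented matrix [T | b].
R2 ← R2 + R1: [0, 2, -4, -2, -6]
R3 ← R3 + (3/2)·R1: [0, -1, 2, 1, -10]
R4 ← R4 − (1/2)·R1: [0, -2, 4, 2, 6]
R3 ← R3 + (1/2)·R2: [0, 0, 0, 0, -13]
R4 ← R4 + R2: [0, 0, 0, 0, 0]
The echelon form has 3 nonzero rows; the last pivot sits in the augmented column, so rank(T) = 2 but rank([T|b]) = 3.
Since the ranks differ, the system is inconsistent.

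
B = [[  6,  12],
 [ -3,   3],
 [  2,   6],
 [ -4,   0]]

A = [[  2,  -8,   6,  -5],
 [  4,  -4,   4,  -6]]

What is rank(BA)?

2

First compute BA:
[[ 60, -96,  84, -102],
 [  6,  12,  -6,  -3],
 [ 28, -40,  36, -46],
 [ -8,  32, -24,  20]]
Now row reduce the product.
R2 ← R2 − (1/10)·R1: [0, 108/5, -72/5, 36/5]
R3 ← R3 − (7/15)·R1: [0, 24/5, -16/5, 8/5]
R4 ← R4 + (2/15)·R1: [0, 96/5, -64/5, 32/5]
R3 ← R3 − (2/9)·R2: [0, 0, 0, 0]
R4 ← R4 − (8/9)·R2: [0, 0, 0, 0]
2 nonzero rows, so rank(BA) = 2.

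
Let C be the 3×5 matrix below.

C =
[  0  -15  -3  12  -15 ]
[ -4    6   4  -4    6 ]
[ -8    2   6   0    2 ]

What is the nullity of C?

Row reduce to echelon form.
Swap R1 ↔ R2
R3 ← R3 − (2)·R1: [0, -10, -2, 8, -10]
R3 ← R3 − (2/3)·R2: [0, 0, 0, 0, 0]
2 nonzero rows, so rank(C) = 2.
C has 5 columns; by rank–nullity, nullity = 5 − 2 = 3.

3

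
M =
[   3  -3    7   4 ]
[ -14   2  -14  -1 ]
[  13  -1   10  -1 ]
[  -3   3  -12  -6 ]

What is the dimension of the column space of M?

Row reduce to echelon form.
R2 ← R2 + (14/3)·R1: [0, -12, 56/3, 53/3]
R3 ← R3 − (13/3)·R1: [0, 12, -61/3, -55/3]
R4 ← R4 + R1: [0, 0, -5, -2]
R3 ← R3 + R2: [0, 0, -5/3, -2/3]
R4 ← R4 − (3)·R3: [0, 0, 0, 0]
Echelon form has 3 nonzero rows, so rank(M) = 3.
The column space has dimension equal to the rank: 3.

3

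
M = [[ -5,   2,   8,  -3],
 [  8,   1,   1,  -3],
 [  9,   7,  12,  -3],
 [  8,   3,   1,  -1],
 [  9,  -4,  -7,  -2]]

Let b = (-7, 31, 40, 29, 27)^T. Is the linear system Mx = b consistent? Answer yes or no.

Row reduce the augmented matrix [M | b].
R2 ← R2 + (8/5)·R1: [0, 21/5, 69/5, -39/5, 99/5]
R3 ← R3 + (9/5)·R1: [0, 53/5, 132/5, -42/5, 137/5]
R4 ← R4 + (8/5)·R1: [0, 31/5, 69/5, -29/5, 89/5]
R5 ← R5 + (9/5)·R1: [0, -2/5, 37/5, -37/5, 72/5]
R3 ← R3 − (53/21)·R2: [0, 0, -59/7, 79/7, -158/7]
R4 ← R4 − (31/21)·R2: [0, 0, -46/7, 40/7, -80/7]
R5 ← R5 + (2/21)·R2: [0, 0, 61/7, -57/7, 114/7]
R4 ← R4 − (46/59)·R3: [0, 0, 0, -182/59, 364/59]
R5 ← R5 + (61/59)·R3: [0, 0, 0, 208/59, -416/59]
R5 ← R5 + (8/7)·R4: [0, 0, 0, 0, 0]
The echelon form has 4 nonzero rows, and every pivot lies in the first 4 columns, so rank(M) = rank([M|b]) = 4.
The system is consistent.

yes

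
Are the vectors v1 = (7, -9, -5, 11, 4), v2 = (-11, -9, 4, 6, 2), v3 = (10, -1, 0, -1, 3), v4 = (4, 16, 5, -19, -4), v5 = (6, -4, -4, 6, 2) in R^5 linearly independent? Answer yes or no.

Form the matrix with these vectors as rows and row reduce.
R2 ← R2 + (11/7)·R1: [0, -162/7, -27/7, 163/7, 58/7]
R3 ← R3 − (10/7)·R1: [0, 83/7, 50/7, -117/7, -19/7]
R4 ← R4 − (4/7)·R1: [0, 148/7, 55/7, -177/7, -44/7]
R5 ← R5 − (6/7)·R1: [0, 26/7, 2/7, -24/7, -10/7]
R3 ← R3 + (83/162)·R2: [0, 0, 31/6, -775/162, 124/81]
R4 ← R4 + (74/81)·R2: [0, 0, 13/3, -325/81, 104/81]
R5 ← R5 + (13/81)·R2: [0, 0, -1/3, 25/81, -8/81]
R4 ← R4 − (26/31)·R3: [0, 0, 0, 0, 0]
R5 ← R5 + (2/31)·R3: [0, 0, 0, 0, 0]
3 nonzero rows, so the 5 vectors span a space of dimension 3.
Since 3 < 5, the vectors are linearly dependent.

no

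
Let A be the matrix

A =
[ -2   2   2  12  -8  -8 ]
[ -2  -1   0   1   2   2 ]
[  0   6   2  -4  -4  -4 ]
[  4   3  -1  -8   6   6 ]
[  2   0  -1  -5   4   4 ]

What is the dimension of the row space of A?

4

Row reduce to echelon form.
R2 ← R2 − R1: [0, -3, -2, -11, 10, 10]
R4 ← R4 + (2)·R1: [0, 7, 3, 16, -10, -10]
R5 ← R5 + R1: [0, 2, 1, 7, -4, -4]
R3 ← R3 + (2)·R2: [0, 0, -2, -26, 16, 16]
R4 ← R4 + (7/3)·R2: [0, 0, -5/3, -29/3, 40/3, 40/3]
R5 ← R5 + (2/3)·R2: [0, 0, -1/3, -1/3, 8/3, 8/3]
R4 ← R4 − (5/6)·R3: [0, 0, 0, 12, 0, 0]
R5 ← R5 − (1/6)·R3: [0, 0, 0, 4, 0, 0]
R5 ← R5 − (1/3)·R4: [0, 0, 0, 0, 0, 0]
Echelon form has 4 nonzero rows, so rank(A) = 4.
The row space has dimension equal to the rank: 4.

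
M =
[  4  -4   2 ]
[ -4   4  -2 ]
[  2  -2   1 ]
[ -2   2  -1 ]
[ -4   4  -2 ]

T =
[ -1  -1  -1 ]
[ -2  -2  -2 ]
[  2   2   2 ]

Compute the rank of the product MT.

First compute MT:
[[  8,   8,   8],
 [ -8,  -8,  -8],
 [  4,   4,   4],
 [ -4,  -4,  -4],
 [ -8,  -8,  -8]]
Now row reduce the product.
R2 ← R2 + R1: [0, 0, 0]
R3 ← R3 − (1/2)·R1: [0, 0, 0]
R4 ← R4 + (1/2)·R1: [0, 0, 0]
R5 ← R5 + R1: [0, 0, 0]
1 nonzero row, so rank(MT) = 1.

1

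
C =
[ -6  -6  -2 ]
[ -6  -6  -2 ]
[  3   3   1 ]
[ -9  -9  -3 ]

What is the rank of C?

Row reduce to echelon form.
R2 ← R2 − R1: [0, 0, 0]
R3 ← R3 + (1/2)·R1: [0, 0, 0]
R4 ← R4 − (3/2)·R1: [0, 0, 0]
Echelon form has 1 nonzero row, so rank(C) = 1.

1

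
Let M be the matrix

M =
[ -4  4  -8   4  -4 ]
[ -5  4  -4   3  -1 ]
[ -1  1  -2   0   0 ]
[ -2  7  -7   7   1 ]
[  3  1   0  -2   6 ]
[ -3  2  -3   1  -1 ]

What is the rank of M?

Row reduce to echelon form.
R2 ← R2 − (5/4)·R1: [0, -1, 6, -2, 4]
R3 ← R3 − (1/4)·R1: [0, 0, 0, -1, 1]
R4 ← R4 − (1/2)·R1: [0, 5, -3, 5, 3]
R5 ← R5 + (3/4)·R1: [0, 4, -6, 1, 3]
R6 ← R6 − (3/4)·R1: [0, -1, 3, -2, 2]
R4 ← R4 + (5)·R2: [0, 0, 27, -5, 23]
R5 ← R5 + (4)·R2: [0, 0, 18, -7, 19]
R6 ← R6 − R2: [0, 0, -3, 0, -2]
Swap R3 ↔ R4
R5 ← R5 − (2/3)·R3: [0, 0, 0, -11/3, 11/3]
R6 ← R6 + (1/9)·R3: [0, 0, 0, -5/9, 5/9]
R5 ← R5 − (11/3)·R4: [0, 0, 0, 0, 0]
R6 ← R6 − (5/9)·R4: [0, 0, 0, 0, 0]
Echelon form has 4 nonzero rows, so rank(M) = 4.

4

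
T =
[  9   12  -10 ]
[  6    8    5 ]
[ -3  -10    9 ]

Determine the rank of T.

Row reduce to echelon form.
R2 ← R2 − (2/3)·R1: [0, 0, 35/3]
R3 ← R3 + (1/3)·R1: [0, -6, 17/3]
Swap R2 ↔ R3
Echelon form has 3 nonzero rows, so rank(T) = 3.

3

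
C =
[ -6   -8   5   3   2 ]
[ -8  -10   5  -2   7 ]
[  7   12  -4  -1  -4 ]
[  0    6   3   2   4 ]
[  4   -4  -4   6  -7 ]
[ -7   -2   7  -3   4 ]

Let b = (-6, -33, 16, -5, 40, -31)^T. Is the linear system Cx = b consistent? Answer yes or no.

Row reduce the augmented matrix [C | b].
R2 ← R2 − (4/3)·R1: [0, 2/3, -5/3, -6, 13/3, -25]
R3 ← R3 + (7/6)·R1: [0, 8/3, 11/6, 5/2, -5/3, 9]
R5 ← R5 + (2/3)·R1: [0, -28/3, -2/3, 8, -17/3, 36]
R6 ← R6 − (7/6)·R1: [0, 22/3, 7/6, -13/2, 5/3, -24]
R3 ← R3 − (4)·R2: [0, 0, 17/2, 53/2, -19, 109]
R4 ← R4 − (9)·R2: [0, 0, 18, 56, -35, 220]
R5 ← R5 + (14)·R2: [0, 0, -24, -76, 55, -314]
R6 ← R6 − (11)·R2: [0, 0, 39/2, 119/2, -46, 251]
R4 ← R4 − (36/17)·R3: [0, 0, 0, -2/17, 89/17, -184/17]
R5 ← R5 + (48/17)·R3: [0, 0, 0, -20/17, 23/17, -106/17]
R6 ← R6 − (39/17)·R3: [0, 0, 0, -22/17, -41/17, 16/17]
R5 ← R5 − (10)·R4: [0, 0, 0, 0, -51, 102]
R6 ← R6 − (11)·R4: [0, 0, 0, 0, -60, 120]
R6 ← R6 − (20/17)·R5: [0, 0, 0, 0, 0, 0]
The echelon form has 5 nonzero rows, and every pivot lies in the first 5 columns, so rank(C) = rank([C|b]) = 5.
The system is consistent.

yes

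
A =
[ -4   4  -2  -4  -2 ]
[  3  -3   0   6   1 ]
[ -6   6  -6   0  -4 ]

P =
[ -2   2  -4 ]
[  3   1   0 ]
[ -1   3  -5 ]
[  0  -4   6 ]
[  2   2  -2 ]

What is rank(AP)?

2

First compute AP:
[[ 18,   2,   6],
 [-13, -19,  22],
 [ 28, -32,  62]]
Now row reduce the product.
R2 ← R2 + (13/18)·R1: [0, -158/9, 79/3]
R3 ← R3 − (14/9)·R1: [0, -316/9, 158/3]
R3 ← R3 − (2)·R2: [0, 0, 0]
2 nonzero rows, so rank(AP) = 2.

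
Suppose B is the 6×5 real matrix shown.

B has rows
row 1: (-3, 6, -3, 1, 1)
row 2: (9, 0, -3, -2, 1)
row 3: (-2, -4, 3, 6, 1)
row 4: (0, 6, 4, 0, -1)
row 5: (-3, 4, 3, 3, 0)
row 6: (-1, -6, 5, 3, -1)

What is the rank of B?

5

Row reduce to echelon form.
R2 ← R2 + (3)·R1: [0, 18, -12, 1, 4]
R3 ← R3 − (2/3)·R1: [0, -8, 5, 16/3, 1/3]
R5 ← R5 − R1: [0, -2, 6, 2, -1]
R6 ← R6 − (1/3)·R1: [0, -8, 6, 8/3, -4/3]
R3 ← R3 + (4/9)·R2: [0, 0, -1/3, 52/9, 19/9]
R4 ← R4 − (1/3)·R2: [0, 0, 8, -1/3, -7/3]
R5 ← R5 + (1/9)·R2: [0, 0, 14/3, 19/9, -5/9]
R6 ← R6 + (4/9)·R2: [0, 0, 2/3, 28/9, 4/9]
R4 ← R4 + (24)·R3: [0, 0, 0, 415/3, 145/3]
R5 ← R5 + (14)·R3: [0, 0, 0, 83, 29]
R6 ← R6 + (2)·R3: [0, 0, 0, 44/3, 14/3]
R5 ← R5 − (3/5)·R4: [0, 0, 0, 0, 0]
R6 ← R6 − (44/415)·R4: [0, 0, 0, 0, -38/83]
Swap R5 ↔ R6
Echelon form has 5 nonzero rows, so rank(B) = 5.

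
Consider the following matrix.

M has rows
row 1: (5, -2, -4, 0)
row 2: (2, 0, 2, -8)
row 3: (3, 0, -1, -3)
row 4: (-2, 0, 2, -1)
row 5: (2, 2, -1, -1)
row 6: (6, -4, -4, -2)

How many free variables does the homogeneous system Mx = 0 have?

1

Row reduce to echelon form.
R2 ← R2 − (2/5)·R1: [0, 4/5, 18/5, -8]
R3 ← R3 − (3/5)·R1: [0, 6/5, 7/5, -3]
R4 ← R4 + (2/5)·R1: [0, -4/5, 2/5, -1]
R5 ← R5 − (2/5)·R1: [0, 14/5, 3/5, -1]
R6 ← R6 − (6/5)·R1: [0, -8/5, 4/5, -2]
R3 ← R3 − (3/2)·R2: [0, 0, -4, 9]
R4 ← R4 + R2: [0, 0, 4, -9]
R5 ← R5 − (7/2)·R2: [0, 0, -12, 27]
R6 ← R6 + (2)·R2: [0, 0, 8, -18]
R4 ← R4 + R3: [0, 0, 0, 0]
R5 ← R5 − (3)·R3: [0, 0, 0, 0]
R6 ← R6 + (2)·R3: [0, 0, 0, 0]
3 nonzero rows, so rank(M) = 3.
M has 4 columns; by rank–nullity, nullity = 4 − 3 = 1.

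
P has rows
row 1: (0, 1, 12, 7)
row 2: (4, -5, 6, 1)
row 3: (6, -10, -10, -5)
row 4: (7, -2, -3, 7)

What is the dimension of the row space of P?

Row reduce to echelon form.
Swap R1 ↔ R2
R3 ← R3 − (3/2)·R1: [0, -5/2, -19, -13/2]
R4 ← R4 − (7/4)·R1: [0, 27/4, -27/2, 21/4]
R3 ← R3 + (5/2)·R2: [0, 0, 11, 11]
R4 ← R4 − (27/4)·R2: [0, 0, -189/2, -42]
R4 ← R4 + (189/22)·R3: [0, 0, 0, 105/2]
Echelon form has 4 nonzero rows, so rank(P) = 4.
The row space has dimension equal to the rank: 4.

4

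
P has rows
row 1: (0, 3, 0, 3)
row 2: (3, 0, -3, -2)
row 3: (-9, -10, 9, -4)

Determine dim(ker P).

2

Row reduce to echelon form.
Swap R1 ↔ R2
R3 ← R3 + (3)·R1: [0, -10, 0, -10]
R3 ← R3 + (10/3)·R2: [0, 0, 0, 0]
2 nonzero rows, so rank(P) = 2.
P has 4 columns; by rank–nullity, nullity = 4 − 2 = 2.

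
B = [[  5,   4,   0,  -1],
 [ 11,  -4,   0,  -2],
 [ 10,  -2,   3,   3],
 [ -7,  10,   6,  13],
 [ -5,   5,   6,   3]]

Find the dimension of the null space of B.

0

Row reduce to echelon form.
R2 ← R2 − (11/5)·R1: [0, -64/5, 0, 1/5]
R3 ← R3 − (2)·R1: [0, -10, 3, 5]
R4 ← R4 + (7/5)·R1: [0, 78/5, 6, 58/5]
R5 ← R5 + R1: [0, 9, 6, 2]
R3 ← R3 − (25/32)·R2: [0, 0, 3, 155/32]
R4 ← R4 + (39/32)·R2: [0, 0, 6, 379/32]
R5 ← R5 + (45/64)·R2: [0, 0, 6, 137/64]
R4 ← R4 − (2)·R3: [0, 0, 0, 69/32]
R5 ← R5 − (2)·R3: [0, 0, 0, -483/64]
R5 ← R5 + (7/2)·R4: [0, 0, 0, 0]
4 nonzero rows, so rank(B) = 4.
B has 4 columns; by rank–nullity, nullity = 4 − 4 = 0.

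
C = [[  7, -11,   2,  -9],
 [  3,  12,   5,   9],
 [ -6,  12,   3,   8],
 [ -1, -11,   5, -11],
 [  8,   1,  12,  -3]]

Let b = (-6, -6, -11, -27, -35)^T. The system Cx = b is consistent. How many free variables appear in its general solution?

Row reduce the augmented matrix [C | b].
R2 ← R2 − (3/7)·R1: [0, 117/7, 29/7, 90/7, -24/7]
R3 ← R3 + (6/7)·R1: [0, 18/7, 33/7, 2/7, -113/7]
R4 ← R4 + (1/7)·R1: [0, -88/7, 37/7, -86/7, -195/7]
R5 ← R5 − (8/7)·R1: [0, 95/7, 68/7, 51/7, -197/7]
R3 ← R3 − (2/13)·R2: [0, 0, 53/13, -22/13, -203/13]
R4 ← R4 + (88/117)·R2: [0, 0, 983/117, -34/13, -1187/39]
R5 ← R5 − (95/117)·R2: [0, 0, 743/117, -41/13, -989/39]
R4 ← R4 − (983/477)·R3: [0, 0, 0, 416/477, 832/477]
R5 ← R5 − (743/477)·R3: [0, 0, 0, -247/477, -494/477]
R5 ← R5 + (19/32)·R4: [0, 0, 0, 0, 0]
The echelon form has 4 nonzero rows, and every pivot lies in the first 4 columns, so rank(C) = rank([C|b]) = 4.
The system is consistent.
Free variables = (unknowns) − (rank) = 4 − 4 = 0.

0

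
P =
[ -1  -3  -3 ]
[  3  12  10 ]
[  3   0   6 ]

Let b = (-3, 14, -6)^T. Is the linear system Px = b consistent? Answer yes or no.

Row reduce the augmented matrix [P | b].
R2 ← R2 + (3)·R1: [0, 3, 1, 5]
R3 ← R3 + (3)·R1: [0, -9, -3, -15]
R3 ← R3 + (3)·R2: [0, 0, 0, 0]
The echelon form has 2 nonzero rows, and every pivot lies in the first 3 columns, so rank(P) = rank([P|b]) = 2.
The system is consistent.

yes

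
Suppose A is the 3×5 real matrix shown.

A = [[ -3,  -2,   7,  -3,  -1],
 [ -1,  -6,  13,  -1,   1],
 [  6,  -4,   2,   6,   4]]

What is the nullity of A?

Row reduce to echelon form.
R2 ← R2 − (1/3)·R1: [0, -16/3, 32/3, 0, 4/3]
R3 ← R3 + (2)·R1: [0, -8, 16, 0, 2]
R3 ← R3 − (3/2)·R2: [0, 0, 0, 0, 0]
2 nonzero rows, so rank(A) = 2.
A has 5 columns; by rank–nullity, nullity = 5 − 2 = 3.

3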